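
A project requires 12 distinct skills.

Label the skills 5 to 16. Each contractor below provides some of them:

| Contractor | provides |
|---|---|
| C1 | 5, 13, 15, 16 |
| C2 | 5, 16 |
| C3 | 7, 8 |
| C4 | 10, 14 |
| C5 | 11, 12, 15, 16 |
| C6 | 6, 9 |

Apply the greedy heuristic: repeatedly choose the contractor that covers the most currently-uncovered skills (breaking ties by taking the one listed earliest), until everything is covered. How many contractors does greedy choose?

Greedy: pick C1 (covers 4 new) → pick C3 (covers 2 new) → pick C4 (covers 2 new) → pick C5 (covers 2 new) → pick C6 (covers 2 new). Total picks: 5.

5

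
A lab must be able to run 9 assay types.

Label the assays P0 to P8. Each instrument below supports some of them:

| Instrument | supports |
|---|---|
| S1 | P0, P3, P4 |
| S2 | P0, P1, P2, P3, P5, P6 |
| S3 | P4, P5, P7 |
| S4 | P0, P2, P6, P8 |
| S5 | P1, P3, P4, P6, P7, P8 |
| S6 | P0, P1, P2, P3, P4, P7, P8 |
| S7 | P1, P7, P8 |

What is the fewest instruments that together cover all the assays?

Take {S2, S5}. Their union is {P0, P1, P2, P3, P4, P5, P6, P7, P8}, which is all 9 assays.
No single instrument has all 9 assays (the largest, S6, has 7), so 2 is optimal.

2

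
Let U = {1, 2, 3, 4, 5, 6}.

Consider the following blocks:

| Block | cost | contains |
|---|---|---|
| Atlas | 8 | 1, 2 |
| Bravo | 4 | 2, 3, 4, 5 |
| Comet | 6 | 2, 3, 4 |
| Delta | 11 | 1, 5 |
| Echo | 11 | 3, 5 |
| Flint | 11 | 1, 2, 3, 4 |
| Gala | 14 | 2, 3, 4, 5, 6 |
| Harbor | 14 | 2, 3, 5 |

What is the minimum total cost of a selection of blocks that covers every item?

Atlas, Gala together cover every item (Atlas ∪ Gala = {1, 2, 3, 4, 5, 6}); total cost 8 + 14 = 22.
The greedy pick Bravo, Atlas, Gala costs 26; no covering selection beats 22.

22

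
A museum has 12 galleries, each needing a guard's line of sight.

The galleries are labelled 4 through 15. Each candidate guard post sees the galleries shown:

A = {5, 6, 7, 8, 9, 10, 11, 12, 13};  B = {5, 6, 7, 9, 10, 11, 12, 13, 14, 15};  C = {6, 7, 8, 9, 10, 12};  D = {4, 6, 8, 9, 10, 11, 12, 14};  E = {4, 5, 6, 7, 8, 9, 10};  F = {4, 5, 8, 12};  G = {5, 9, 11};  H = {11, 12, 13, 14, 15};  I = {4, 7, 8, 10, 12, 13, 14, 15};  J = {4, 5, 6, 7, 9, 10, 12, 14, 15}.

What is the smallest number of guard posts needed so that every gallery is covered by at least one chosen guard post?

Take {B, F}. Their union is {4, 5, 6, 7, 8, 9, 10, 11, 12, 13, 14, 15}, which is all 12 galleries.
No single guard post has all 12 galleries (the largest, B, has 10), so 2 is optimal.

2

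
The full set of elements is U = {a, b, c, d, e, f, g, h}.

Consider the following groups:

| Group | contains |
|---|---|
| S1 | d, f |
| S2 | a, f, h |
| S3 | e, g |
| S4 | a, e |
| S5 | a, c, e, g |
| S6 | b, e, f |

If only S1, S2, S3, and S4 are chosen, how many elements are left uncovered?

Union of S1, S2, S3, S4 = {a, d, e, f, g, h}.
Not covered: b, c — 2 elements.

2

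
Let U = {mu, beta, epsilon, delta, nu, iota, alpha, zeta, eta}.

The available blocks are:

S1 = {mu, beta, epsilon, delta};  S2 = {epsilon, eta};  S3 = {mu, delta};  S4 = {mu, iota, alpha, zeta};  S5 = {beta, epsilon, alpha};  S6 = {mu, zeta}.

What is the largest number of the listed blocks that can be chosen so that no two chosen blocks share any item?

S3, S5 are pairwise disjoint (S3={mu,delta}; S5={beta,epsilon,alpha}).
Every remaining block overlaps one of these, and no 3 of the listed blocks are pairwise disjoint, so 2 is the maximum.

2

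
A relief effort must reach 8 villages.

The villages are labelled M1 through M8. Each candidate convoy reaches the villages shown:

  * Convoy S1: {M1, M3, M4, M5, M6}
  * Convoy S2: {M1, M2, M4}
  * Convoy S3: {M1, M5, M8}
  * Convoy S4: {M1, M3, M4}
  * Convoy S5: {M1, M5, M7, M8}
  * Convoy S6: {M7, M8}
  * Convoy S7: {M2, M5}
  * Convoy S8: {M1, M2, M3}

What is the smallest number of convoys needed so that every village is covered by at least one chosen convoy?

3

S1 and S2 and S6 together: S1 ∪ S2 ∪ S6 = {M1, M2, M3, M4, M5, M6, M7, M8} — every village is covered.
Only S1 contains M6, so S1 is forced; the remaining 3 villages need at least 2 more convoys (each remaining convoy adds at most 2) — so at least 3 convoys are needed, and 3 is optimal.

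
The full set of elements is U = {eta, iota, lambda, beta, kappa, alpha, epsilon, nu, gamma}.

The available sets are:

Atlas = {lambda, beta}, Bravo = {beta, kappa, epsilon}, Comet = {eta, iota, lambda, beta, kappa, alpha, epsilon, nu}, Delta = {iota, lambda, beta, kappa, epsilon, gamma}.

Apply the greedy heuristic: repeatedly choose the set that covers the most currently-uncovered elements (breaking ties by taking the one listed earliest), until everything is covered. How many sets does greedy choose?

Greedy: pick Comet (covers 8 new) → pick Delta (covers 1 new). Total picks: 2.

2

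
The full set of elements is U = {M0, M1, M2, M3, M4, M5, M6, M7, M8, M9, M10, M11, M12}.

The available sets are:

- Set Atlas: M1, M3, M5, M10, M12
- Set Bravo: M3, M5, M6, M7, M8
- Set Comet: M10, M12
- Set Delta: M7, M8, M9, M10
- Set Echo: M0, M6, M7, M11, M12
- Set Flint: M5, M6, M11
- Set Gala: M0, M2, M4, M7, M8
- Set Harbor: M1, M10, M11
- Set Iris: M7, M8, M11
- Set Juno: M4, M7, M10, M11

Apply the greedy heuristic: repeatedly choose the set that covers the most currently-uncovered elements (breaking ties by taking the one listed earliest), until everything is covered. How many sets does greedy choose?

Greedy: pick Atlas (covers 5 new) → pick Gala (covers 5 new) → pick Echo (covers 2 new) → pick Delta (covers 1 new). Total picks: 4.

4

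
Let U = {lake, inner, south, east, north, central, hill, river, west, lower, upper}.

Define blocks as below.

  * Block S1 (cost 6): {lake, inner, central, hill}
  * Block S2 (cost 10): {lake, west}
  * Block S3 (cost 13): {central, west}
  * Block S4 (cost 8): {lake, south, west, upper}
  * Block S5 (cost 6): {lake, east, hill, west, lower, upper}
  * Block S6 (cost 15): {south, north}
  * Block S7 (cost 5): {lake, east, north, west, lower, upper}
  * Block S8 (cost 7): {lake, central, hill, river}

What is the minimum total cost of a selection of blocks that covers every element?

S1, S4, S7, S8 together cover every element (S1 ∪ S4 ∪ S7 ∪ S8 = {lake, inner, south, east, north, central, hill, river, west, lower, upper}); total cost 6 + 8 + 5 + 7 = 26.
No covering selection has total cost below 26.

26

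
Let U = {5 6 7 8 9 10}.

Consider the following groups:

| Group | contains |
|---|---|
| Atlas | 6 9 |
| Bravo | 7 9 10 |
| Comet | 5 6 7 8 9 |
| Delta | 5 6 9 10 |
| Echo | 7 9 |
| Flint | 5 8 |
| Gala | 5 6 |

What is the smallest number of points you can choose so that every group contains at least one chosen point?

2

H = {5, 9} meets every group (each contains at least one member of H), and |H| = 2.
The groups Bravo, Gala are pairwise disjoint, so any hitting set needs a separate point for each — at least 2. Hence 2 is optimal.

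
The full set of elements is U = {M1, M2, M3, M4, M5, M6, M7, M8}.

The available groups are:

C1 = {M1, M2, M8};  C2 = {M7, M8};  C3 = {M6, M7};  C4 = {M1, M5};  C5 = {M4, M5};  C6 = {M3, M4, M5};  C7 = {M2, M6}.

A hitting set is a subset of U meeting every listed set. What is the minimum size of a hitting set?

H = {M2, M5, M7} meets every group (each contains at least one member of H), and |H| = 3.
The groups C2, C6, C7 are pairwise disjoint, so any hitting set needs a separate element for each — at least 3. Hence 3 is optimal.

3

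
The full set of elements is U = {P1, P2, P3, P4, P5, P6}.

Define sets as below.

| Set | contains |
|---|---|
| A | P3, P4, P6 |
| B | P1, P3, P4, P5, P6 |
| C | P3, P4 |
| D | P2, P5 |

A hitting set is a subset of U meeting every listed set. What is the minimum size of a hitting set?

The 2 elements {P4, P5} hit every set.
The sets C, D are pairwise disjoint, so any hitting set needs a separate element for each — at least 2. Hence 2 is optimal.

2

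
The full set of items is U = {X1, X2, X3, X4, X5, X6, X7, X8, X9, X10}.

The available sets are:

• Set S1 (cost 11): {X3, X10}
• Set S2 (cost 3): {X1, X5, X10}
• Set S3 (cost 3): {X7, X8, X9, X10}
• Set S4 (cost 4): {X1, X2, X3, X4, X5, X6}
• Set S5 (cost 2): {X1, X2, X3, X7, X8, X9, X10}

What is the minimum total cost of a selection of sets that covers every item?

6

S4, S5 together cover every item (S4 ∪ S5 = {X1, X2, X3, X4, X5, X6, X7, X8, X9, X10}); total cost 4 + 2 = 6.
No covering selection has total cost below 6.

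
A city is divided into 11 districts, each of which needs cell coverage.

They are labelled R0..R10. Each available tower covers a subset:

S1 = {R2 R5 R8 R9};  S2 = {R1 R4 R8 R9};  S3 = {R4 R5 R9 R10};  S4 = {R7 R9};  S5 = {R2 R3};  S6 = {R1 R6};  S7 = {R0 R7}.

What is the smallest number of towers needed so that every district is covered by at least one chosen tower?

S2 and S3 and S5 and S6 and S7 together: S2 ∪ S3 ∪ S5 ∪ S6 ∪ S7 = {R0, R1, R2, R3, R4, R5, R6, R7, R8, R9, R10} — every district is covered.
Only S3 contains R10, so S3 is forced; the remaining 7 districts need at least 4 more towers (each remaining tower adds at most 2) — so at least 5 towers are needed, and 5 is optimal.

5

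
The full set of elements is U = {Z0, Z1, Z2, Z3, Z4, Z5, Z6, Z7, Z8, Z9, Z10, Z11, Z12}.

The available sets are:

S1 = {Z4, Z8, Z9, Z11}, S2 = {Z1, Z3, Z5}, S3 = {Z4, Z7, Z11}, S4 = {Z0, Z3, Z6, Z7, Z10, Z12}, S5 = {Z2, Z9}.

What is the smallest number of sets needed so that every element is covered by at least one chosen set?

S1, S2, S4, and S5 cover everything between them: the union {Z0, Z1, Z2, Z3, Z4, Z5, Z6, Z7, Z8, Z9, Z10, Z11, Z12} is all of U.
No 3 of the 5 sets cover everything (all 10 combinations miss at least one element), so 4 is optimal.

4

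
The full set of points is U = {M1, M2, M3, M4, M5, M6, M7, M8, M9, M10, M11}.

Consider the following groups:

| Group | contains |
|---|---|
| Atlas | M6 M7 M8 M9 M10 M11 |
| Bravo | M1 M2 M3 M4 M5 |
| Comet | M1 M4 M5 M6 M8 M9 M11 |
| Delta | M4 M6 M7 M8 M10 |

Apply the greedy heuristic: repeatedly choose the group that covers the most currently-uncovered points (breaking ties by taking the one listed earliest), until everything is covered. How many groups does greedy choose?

3

Greedy: pick Comet (covers 7 new) → pick Atlas (covers 2 new) → pick Bravo (covers 2 new). Total picks: 3.
(The true minimum cover uses only 2 groups, so greedy is not optimal here.)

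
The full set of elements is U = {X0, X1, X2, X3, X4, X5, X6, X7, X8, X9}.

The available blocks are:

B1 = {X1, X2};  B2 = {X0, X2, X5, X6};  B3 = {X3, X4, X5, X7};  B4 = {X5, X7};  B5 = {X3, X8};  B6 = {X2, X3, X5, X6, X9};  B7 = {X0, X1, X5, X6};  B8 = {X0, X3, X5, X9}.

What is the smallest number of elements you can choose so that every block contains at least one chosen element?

H = {X1, X5, X8} meets every block (each contains at least one member of H), and |H| = 3.
The blocks B1, B4, B5 are pairwise disjoint, so any hitting set needs a separate element for each — at least 3. Hence 3 is optimal.

3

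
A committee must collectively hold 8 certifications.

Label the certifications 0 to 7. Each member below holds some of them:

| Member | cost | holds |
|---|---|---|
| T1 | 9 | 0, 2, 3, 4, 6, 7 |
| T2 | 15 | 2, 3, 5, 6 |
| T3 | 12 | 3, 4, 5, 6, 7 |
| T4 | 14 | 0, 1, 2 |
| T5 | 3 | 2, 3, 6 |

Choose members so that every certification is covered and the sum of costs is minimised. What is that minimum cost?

26

T3, T4 together cover every certification (T3 ∪ T4 = {0, 1, 2, 3, 4, 5, 6, 7}); total cost 12 + 14 = 26.
The greedy pick T5, T1, T3, T4 costs 38; no covering selection beats 26.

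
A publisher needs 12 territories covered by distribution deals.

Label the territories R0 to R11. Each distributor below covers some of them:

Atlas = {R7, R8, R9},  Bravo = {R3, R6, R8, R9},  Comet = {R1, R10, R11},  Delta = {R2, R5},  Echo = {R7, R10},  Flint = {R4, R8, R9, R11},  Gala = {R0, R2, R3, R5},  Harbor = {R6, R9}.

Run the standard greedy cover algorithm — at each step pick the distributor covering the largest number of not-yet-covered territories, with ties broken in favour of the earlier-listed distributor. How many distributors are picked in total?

5

Greedy: pick Bravo (covers 4 new) → pick Comet (covers 3 new) → pick Gala (covers 3 new) → pick Atlas (covers 1 new) → pick Flint (covers 1 new). Total picks: 5.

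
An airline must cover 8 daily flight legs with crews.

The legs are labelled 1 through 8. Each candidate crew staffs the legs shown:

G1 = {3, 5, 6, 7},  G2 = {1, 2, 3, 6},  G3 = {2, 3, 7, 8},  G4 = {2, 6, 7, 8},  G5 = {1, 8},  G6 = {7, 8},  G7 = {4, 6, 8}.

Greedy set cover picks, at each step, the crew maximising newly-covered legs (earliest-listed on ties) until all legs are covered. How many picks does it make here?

Greedy: pick G1 (covers 4 new) → pick G2 (covers 2 new) → pick G7 (covers 2 new). Total picks: 3.

3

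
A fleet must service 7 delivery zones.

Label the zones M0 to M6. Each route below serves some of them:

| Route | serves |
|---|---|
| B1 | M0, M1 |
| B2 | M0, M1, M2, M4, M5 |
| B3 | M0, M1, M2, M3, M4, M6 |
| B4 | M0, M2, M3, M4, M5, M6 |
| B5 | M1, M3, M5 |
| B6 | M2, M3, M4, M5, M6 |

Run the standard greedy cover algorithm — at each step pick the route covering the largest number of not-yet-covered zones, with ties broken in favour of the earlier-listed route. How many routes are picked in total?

Greedy: pick B3 (covers 6 new) → pick B2 (covers 1 new). Total picks: 2.

2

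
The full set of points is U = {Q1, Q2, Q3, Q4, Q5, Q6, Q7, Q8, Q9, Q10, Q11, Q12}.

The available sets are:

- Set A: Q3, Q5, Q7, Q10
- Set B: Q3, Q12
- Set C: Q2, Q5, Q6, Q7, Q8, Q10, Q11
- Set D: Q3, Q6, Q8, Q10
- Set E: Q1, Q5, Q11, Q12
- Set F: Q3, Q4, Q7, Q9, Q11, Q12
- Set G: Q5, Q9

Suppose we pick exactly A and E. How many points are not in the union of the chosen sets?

Union of A, E = {Q1, Q3, Q5, Q7, Q10, Q11, Q12}.
Not covered: Q2, Q4, Q6, Q8, Q9 — 5 points.

5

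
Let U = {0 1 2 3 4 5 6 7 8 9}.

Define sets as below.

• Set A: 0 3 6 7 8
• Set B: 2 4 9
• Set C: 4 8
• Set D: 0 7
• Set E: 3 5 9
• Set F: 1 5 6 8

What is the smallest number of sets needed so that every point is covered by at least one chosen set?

3

A and B and F together: A ∪ B ∪ F = {0, 1, 2, 3, 4, 5, 6, 7, 8, 9} — every point is covered.
Only F contains 1, so F is forced; the remaining 6 points need at least 2 more sets (each remaining set adds at most 3) — so at least 3 sets are needed, and 3 is optimal.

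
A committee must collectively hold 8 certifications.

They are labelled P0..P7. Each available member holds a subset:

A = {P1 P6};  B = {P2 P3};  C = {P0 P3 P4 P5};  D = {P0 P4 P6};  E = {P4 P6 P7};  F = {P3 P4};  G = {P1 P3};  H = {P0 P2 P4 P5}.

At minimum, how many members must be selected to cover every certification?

E and G and H together: E ∪ G ∪ H = {P0, P1, P2, P3, P4, P5, P6, P7} — every certification is covered.
Only E contains P7, so E is forced; the remaining 5 certifications need at least 2 more members (each remaining member adds at most 3) — so at least 3 members are needed, and 3 is optimal.

3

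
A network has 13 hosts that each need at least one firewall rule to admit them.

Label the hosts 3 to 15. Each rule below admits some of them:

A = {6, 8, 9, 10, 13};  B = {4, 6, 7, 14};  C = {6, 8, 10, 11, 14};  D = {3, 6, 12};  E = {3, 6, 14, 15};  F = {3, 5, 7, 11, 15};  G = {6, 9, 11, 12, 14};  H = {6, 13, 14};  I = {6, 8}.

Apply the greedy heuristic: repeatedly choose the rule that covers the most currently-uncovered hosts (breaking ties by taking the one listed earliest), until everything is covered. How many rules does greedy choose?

Greedy: pick A (covers 5 new) → pick F (covers 5 new) → pick B (covers 2 new) → pick D (covers 1 new). Total picks: 4.

4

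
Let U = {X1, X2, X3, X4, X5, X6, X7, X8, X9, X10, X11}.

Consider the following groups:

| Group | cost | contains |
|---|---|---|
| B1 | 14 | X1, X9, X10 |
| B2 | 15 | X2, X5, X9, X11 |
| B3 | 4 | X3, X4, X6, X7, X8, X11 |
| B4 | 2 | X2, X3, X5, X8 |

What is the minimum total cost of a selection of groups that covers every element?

B1, B3, B4 together cover every element (B1 ∪ B3 ∪ B4 = {X1, X2, X3, X4, X5, X6, X7, X8, X9, X10, X11}); total cost 14 + 4 + 2 = 20.
No covering selection has total cost below 20.

20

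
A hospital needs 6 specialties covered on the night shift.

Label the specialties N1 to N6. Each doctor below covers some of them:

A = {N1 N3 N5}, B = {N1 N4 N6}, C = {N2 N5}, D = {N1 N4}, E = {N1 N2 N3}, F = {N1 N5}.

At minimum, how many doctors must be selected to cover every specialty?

B and E and F together: B ∪ E ∪ F = {N1, N2, N3, N4, N5, N6} — every specialty is covered.
Only B contains N6, so B is forced; the remaining 3 specialties need at least 2 more doctors (each remaining doctor adds at most 2) — so at least 3 doctors are needed, and 3 is optimal.

3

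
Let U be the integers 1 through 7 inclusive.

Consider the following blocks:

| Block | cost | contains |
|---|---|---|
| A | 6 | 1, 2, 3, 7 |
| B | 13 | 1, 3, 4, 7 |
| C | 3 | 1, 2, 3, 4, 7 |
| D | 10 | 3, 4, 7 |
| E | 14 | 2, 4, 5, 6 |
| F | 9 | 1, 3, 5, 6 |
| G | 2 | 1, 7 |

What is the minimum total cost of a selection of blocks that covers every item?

12

C, F together cover every item (C ∪ F = {1, 2, 3, 4, 5, 6, 7}); total cost 3 + 9 = 12.
No covering selection has total cost below 12.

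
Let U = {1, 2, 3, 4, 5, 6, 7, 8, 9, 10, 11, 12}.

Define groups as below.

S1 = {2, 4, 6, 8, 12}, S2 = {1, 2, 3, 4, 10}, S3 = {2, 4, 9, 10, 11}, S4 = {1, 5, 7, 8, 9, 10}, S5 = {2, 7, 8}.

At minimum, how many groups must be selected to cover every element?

S1 and S2 and S3 and S4 together: S1 ∪ S2 ∪ S3 ∪ S4 = {1, 2, 3, 4, 5, 6, 7, 8, 9, 10, 11, 12} — every element is covered.
No 3 of the 5 groups cover everything (all 10 combinations miss at least one element), so 4 is optimal.

4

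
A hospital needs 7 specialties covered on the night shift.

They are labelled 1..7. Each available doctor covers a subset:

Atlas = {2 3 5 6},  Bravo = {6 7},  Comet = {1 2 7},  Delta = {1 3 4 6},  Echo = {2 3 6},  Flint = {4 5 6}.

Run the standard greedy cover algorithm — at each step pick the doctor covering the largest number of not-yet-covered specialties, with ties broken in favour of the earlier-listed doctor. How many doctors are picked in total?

Greedy: pick Atlas (covers 4 new) → pick Comet (covers 2 new) → pick Delta (covers 1 new). Total picks: 3.

3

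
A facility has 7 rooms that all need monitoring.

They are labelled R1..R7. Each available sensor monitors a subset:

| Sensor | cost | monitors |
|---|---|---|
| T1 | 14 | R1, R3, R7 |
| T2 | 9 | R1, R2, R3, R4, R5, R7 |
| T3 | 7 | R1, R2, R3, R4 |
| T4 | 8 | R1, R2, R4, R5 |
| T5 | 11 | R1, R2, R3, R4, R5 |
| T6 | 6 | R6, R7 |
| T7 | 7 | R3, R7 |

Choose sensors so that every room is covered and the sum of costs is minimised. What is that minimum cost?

T2, T6 together cover every room (T2 ∪ T6 = {R1, R2, R3, R4, R5, R6, R7}); total cost 9 + 6 = 15.
No covering selection has total cost below 15.

15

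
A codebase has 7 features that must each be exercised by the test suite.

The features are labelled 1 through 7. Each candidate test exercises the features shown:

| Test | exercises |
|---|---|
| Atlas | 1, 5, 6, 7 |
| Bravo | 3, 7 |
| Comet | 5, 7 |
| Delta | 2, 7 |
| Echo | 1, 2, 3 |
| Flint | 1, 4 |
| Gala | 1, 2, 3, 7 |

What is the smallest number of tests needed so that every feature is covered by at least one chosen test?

3

Atlas and Flint and Gala together: Atlas ∪ Flint ∪ Gala = {1, 2, 3, 4, 5, 6, 7} — every feature is covered.
Only Flint contains 4, so Flint is forced; the remaining 5 features need at least 2 more tests (each remaining test adds at most 3) — so at least 3 tests are needed, and 3 is optimal.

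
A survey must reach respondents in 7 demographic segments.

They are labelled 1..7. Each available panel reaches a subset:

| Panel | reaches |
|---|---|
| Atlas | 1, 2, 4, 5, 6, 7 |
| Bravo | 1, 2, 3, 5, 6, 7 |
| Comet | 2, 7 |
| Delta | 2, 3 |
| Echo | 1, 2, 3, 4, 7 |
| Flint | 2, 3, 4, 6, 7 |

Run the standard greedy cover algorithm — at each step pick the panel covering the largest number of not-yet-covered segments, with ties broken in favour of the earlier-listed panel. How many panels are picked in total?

2

Greedy: pick Atlas (covers 6 new) → pick Bravo (covers 1 new). Total picks: 2.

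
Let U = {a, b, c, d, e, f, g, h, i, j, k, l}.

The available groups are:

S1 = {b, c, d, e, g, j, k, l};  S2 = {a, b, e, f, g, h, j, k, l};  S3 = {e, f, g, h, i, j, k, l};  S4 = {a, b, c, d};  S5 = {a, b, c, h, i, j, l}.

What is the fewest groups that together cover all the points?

Take {S3, S4}. Their union is {a, b, c, d, e, f, g, h, i, j, k, l}, which is all 12 points.
No single group has all 12 points (the largest, S2, has 9), so 2 is optimal.

2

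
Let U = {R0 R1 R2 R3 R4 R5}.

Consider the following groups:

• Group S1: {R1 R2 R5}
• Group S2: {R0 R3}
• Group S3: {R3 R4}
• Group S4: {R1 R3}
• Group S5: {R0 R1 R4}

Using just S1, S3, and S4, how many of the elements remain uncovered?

Union of S1, S3, S4 = {R1, R2, R3, R4, R5}.
Not covered: R0 — 1 element.

1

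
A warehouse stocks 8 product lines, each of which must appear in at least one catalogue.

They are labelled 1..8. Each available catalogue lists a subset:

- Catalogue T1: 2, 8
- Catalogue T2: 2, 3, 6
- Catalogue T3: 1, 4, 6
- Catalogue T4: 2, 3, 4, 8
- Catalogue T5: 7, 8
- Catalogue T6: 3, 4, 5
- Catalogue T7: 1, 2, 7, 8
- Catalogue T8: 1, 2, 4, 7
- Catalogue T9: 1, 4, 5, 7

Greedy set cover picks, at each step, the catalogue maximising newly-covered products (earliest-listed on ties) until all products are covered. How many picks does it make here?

3

Greedy: pick T4 (covers 4 new) → pick T9 (covers 3 new) → pick T2 (covers 1 new). Total picks: 3.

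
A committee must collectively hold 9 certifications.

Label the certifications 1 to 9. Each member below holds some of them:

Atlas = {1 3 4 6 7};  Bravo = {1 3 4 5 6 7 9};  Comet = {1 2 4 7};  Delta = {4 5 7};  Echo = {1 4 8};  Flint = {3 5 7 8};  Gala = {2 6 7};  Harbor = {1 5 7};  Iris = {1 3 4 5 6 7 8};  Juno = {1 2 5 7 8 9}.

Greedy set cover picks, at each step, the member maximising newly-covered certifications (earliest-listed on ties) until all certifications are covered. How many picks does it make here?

Greedy: pick Bravo (covers 7 new) → pick Juno (covers 2 new). Total picks: 2.

2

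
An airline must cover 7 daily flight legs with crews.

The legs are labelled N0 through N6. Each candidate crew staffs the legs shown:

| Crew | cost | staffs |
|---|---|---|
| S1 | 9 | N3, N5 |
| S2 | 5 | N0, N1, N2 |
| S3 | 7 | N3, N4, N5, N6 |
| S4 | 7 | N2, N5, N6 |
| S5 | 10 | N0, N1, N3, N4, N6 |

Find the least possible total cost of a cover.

S2, S3 together cover every leg (S2 ∪ S3 = {N0, N1, N2, N3, N4, N5, N6}); total cost 5 + 7 = 12.
No covering selection has total cost below 12.

12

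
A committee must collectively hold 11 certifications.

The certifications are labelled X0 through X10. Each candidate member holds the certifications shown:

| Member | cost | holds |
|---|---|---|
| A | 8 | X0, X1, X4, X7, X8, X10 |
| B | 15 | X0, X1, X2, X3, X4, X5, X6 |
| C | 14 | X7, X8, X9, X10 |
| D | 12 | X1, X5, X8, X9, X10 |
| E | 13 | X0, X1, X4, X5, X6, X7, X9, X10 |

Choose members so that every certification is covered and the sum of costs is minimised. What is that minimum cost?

B, C together cover every certification (B ∪ C = {X0, X1, X2, X3, X4, X5, X6, X7, X8, X9, X10}); total cost 15 + 14 = 29.
The greedy pick A, B, D costs 35; no covering selection beats 29.

29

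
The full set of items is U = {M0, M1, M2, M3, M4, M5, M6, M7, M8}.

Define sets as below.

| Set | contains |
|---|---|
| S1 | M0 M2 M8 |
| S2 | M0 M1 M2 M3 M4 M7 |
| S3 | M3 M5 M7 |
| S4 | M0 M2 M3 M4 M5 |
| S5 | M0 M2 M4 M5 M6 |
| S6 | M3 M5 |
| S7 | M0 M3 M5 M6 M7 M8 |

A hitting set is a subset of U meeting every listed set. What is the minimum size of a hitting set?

The 2 items {M0, M3} hit every set.
The sets S1, S3 are pairwise disjoint, so any hitting set needs a separate item for each — at least 2. Hence 2 is optimal.

2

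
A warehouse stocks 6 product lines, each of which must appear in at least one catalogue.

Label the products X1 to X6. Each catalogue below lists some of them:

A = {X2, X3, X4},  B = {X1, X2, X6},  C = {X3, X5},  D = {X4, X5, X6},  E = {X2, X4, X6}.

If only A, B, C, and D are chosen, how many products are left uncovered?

Union of A, B, C, D = {X1, X2, X3, X4, X5, X6} — that's every product, so 0 are uncovered.

0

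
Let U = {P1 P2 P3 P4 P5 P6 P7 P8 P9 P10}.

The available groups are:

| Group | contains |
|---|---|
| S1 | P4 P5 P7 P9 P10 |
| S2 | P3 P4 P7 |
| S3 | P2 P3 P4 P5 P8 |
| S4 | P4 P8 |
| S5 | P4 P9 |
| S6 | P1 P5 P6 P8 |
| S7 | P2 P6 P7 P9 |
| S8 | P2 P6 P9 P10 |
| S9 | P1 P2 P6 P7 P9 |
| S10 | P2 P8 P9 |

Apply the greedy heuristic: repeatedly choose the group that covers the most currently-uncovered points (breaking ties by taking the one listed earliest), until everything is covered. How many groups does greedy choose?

3

Greedy: pick S1 (covers 5 new) → pick S3 (covers 3 new) → pick S6 (covers 2 new). Total picks: 3.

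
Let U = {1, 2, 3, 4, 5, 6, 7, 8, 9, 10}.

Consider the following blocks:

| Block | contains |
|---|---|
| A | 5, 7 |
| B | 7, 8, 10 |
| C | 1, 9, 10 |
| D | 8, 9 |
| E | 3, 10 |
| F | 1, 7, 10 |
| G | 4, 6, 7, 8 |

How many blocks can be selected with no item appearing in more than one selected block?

3

A, D, E are pairwise disjoint (A={5,7}; D={8,9}; E={3,10}).
Every remaining block overlaps one of these, and no 4 of the listed blocks are pairwise disjoint, so 3 is the maximum.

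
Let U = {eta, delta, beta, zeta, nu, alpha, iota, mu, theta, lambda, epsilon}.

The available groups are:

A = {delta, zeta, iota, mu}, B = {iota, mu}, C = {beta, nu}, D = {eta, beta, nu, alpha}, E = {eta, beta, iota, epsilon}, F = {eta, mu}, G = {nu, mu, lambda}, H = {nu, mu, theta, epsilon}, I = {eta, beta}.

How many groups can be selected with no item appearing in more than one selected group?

2

C, F are pairwise disjoint (C={beta,nu}; F={eta,mu}).
Every remaining group overlaps one of these, and no 3 of the listed groups are pairwise disjoint, so 2 is the maximum.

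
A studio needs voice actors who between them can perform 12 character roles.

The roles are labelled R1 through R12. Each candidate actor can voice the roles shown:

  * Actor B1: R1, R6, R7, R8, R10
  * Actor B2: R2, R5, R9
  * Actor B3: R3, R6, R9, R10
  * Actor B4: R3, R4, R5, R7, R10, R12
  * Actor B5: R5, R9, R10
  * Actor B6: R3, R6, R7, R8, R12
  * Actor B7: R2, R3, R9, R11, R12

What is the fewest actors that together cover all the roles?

B1 and B4 and B7 together: B1 ∪ B4 ∪ B7 = {R1, R2, R3, R4, R5, R6, R7, R8, R9, R10, R11, R12} — every role is covered.
Only B1 contains R1, so B1 is forced; the remaining 7 roles need at least 2 more actors (each remaining actor adds at most 5) — so at least 3 actors are needed, and 3 is optimal.

3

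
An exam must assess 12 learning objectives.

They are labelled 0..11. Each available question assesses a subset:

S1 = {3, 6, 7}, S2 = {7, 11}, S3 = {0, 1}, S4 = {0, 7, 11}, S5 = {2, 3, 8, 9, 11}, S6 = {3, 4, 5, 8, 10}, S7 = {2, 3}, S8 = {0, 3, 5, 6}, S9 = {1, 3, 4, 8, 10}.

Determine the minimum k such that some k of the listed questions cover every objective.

4

Take {S1, S3, S5, S6}. Their union is {0, 1, 2, 3, 4, 5, 6, 7, 8, 9, 10, 11}, which is all 12 objectives.
Only S5 contains 9, so S5 is forced; the remaining 7 objectives need at least 3 more questions (each remaining question adds at most 3) — so at least 4 questions are needed, and 4 is optimal.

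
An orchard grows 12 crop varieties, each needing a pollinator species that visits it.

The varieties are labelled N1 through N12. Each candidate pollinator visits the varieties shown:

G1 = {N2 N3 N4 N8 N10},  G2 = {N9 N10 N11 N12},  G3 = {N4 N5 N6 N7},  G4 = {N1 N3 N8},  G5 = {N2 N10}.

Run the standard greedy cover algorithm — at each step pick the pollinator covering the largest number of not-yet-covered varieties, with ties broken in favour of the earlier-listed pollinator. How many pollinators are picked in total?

4

Greedy: pick G1 (covers 5 new) → pick G2 (covers 3 new) → pick G3 (covers 3 new) → pick G4 (covers 1 new). Total picks: 4.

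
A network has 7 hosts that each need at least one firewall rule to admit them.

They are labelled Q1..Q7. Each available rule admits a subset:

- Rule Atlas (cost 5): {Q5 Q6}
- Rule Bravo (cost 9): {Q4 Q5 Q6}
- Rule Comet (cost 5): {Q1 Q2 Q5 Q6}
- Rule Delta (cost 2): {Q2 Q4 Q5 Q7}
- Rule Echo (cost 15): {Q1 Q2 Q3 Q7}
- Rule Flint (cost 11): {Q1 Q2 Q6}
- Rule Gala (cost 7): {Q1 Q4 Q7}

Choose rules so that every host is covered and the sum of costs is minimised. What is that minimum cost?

22

Atlas, Delta, Echo together cover every host (Atlas ∪ Delta ∪ Echo = {Q1, Q2, Q3, Q4, Q5, Q6, Q7}); total cost 5 + 2 + 15 = 22.
No covering selection has total cost below 22.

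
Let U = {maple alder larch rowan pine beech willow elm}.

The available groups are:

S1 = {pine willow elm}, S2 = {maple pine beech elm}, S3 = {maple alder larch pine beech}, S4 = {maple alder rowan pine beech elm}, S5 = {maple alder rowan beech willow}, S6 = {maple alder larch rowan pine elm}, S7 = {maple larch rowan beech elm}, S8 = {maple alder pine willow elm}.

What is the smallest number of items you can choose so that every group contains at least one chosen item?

The 2 items {pine, beech} hit every group.
No single item lies in every group, so at least 2 are needed and 2 is optimal.

2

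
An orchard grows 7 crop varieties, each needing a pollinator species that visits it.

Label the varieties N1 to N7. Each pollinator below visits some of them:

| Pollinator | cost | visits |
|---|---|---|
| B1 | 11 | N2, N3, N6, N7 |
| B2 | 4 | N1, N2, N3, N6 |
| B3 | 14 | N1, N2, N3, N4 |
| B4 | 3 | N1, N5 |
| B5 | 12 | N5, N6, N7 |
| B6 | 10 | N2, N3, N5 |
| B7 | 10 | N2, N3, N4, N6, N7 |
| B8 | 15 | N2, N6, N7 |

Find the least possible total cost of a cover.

13

B4, B7 together cover every variety (B4 ∪ B7 = {N1, N2, N3, N4, N5, N6, N7}); total cost 3 + 10 = 13.
The greedy pick B2, B4, B7 costs 17; no covering selection beats 13.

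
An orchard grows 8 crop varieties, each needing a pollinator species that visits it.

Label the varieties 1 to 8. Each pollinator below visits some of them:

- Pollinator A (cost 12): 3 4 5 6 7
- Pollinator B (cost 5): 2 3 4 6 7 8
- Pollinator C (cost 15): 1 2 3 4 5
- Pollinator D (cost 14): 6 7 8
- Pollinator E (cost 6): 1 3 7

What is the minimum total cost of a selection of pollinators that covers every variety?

B, C together cover every variety (B ∪ C = {1, 2, 3, 4, 5, 6, 7, 8}); total cost 5 + 15 = 20.
The greedy pick B, E, A costs 23; no covering selection beats 20.

20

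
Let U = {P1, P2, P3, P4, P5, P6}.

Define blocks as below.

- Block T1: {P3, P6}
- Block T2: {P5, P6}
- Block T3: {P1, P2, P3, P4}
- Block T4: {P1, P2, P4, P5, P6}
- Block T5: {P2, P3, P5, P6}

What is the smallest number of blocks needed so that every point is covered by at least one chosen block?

Take {T4, T5}. Their union is {P1, P2, P3, P4, P5, P6}, which is all 6 points.
No single block has all 6 points (the largest, T4, has 5), so 2 is optimal.

2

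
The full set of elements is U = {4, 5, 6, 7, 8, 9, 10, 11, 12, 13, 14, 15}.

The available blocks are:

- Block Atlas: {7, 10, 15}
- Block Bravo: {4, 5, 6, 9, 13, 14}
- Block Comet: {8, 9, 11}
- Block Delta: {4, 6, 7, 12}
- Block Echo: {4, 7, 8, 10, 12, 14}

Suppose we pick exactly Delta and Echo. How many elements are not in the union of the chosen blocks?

Union of Delta, Echo = {4, 6, 7, 8, 10, 12, 14}.
Not covered: 5, 9, 11, 13, 15 — 5 elements.

5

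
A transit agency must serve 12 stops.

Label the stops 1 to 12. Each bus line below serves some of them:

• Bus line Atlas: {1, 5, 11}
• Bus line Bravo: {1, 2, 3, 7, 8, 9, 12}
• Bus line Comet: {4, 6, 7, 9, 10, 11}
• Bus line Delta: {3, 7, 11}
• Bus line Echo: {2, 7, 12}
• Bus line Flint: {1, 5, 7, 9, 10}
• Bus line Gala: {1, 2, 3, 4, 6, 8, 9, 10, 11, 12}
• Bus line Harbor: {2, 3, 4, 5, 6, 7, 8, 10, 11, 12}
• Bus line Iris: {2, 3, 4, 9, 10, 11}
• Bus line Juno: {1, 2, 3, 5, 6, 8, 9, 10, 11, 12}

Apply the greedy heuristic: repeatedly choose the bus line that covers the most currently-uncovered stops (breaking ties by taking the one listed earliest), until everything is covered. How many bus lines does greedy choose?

Greedy: pick Gala (covers 10 new) → pick Flint (covers 2 new). Total picks: 2.

2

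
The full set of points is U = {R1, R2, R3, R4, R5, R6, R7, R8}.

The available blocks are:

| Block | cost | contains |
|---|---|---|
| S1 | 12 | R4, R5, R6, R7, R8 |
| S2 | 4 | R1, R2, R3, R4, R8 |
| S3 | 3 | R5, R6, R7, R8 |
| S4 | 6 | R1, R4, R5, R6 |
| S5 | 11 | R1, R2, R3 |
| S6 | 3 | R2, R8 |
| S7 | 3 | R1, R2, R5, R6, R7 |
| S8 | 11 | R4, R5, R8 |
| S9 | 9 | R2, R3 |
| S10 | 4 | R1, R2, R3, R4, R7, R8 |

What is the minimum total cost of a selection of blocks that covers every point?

S2, S7 together cover every point (S2 ∪ S7 = {R1, R2, R3, R4, R5, R6, R7, R8}); total cost 4 + 3 = 7.
No covering selection has total cost below 7.

7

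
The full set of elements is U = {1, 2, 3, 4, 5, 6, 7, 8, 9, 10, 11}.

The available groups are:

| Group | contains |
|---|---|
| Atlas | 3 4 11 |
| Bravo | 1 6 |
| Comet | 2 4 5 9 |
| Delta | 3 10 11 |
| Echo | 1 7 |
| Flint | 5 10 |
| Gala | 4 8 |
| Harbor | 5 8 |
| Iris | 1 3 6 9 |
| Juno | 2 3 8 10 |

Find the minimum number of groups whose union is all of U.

5

Take {Atlas, Comet, Echo, Iris, Juno}. Their union is {1, 2, 3, 4, 5, 6, 7, 8, 9, 10, 11}, which is all 11 elements.
No 4 of the 10 groups cover everything (all 210 combinations miss at least one element), so 5 is optimal.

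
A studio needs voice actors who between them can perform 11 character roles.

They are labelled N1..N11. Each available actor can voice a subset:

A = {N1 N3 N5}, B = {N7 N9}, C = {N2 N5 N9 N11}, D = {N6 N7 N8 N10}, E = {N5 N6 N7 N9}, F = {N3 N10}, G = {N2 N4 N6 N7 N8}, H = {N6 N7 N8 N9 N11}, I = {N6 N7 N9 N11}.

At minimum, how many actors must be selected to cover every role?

A and D and G and H together: A ∪ D ∪ G ∪ H = {N1, N2, N3, N4, N5, N6, N7, N8, N9, N10, N11} — every role is covered.
No 3 of the 9 actors cover everything (all 84 combinations miss at least one role), so 4 is optimal.

4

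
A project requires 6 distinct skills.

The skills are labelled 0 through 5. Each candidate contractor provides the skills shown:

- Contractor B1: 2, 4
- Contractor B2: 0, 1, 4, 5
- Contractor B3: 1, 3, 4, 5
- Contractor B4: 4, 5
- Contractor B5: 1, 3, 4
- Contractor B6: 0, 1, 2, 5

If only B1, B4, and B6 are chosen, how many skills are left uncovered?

Union of B1, B4, B6 = {0, 1, 2, 4, 5}.
Not covered: 3 — 1 skill.

1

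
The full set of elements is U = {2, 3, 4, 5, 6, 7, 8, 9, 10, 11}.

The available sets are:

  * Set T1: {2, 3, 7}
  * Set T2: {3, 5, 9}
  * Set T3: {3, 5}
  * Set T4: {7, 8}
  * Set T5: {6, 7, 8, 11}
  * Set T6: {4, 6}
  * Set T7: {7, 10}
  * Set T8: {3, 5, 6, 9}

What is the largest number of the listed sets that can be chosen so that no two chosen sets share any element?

3

T3, T6, T7 are pairwise disjoint (T3={3,5}; T6={4,6}; T7={7,10}).
Every remaining set overlaps one of these, and no 4 of the listed sets are pairwise disjoint, so 3 is the maximum.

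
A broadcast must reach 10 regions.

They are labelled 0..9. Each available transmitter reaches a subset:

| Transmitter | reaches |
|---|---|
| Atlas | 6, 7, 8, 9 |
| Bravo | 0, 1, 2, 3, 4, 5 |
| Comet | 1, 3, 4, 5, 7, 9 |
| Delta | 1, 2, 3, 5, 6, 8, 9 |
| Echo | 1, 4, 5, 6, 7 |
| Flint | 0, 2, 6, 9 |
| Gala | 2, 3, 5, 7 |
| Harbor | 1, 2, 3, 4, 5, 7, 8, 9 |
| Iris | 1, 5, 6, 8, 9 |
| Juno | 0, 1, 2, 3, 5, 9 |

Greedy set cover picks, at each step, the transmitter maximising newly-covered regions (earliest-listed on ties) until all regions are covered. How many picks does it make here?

Greedy: pick Harbor (covers 8 new) → pick Flint (covers 2 new). Total picks: 2.

2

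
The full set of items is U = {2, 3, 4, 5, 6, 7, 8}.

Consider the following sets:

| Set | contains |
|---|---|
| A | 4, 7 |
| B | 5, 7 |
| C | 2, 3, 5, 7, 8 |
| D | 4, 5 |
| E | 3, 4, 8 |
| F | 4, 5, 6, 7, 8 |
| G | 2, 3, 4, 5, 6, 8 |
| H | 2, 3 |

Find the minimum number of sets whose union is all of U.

Take {C, F}. Their union is {2, 3, 4, 5, 6, 7, 8}, which is all 7 items.
No single set has all 7 items (the largest, G, has 6), so 2 is optimal.

2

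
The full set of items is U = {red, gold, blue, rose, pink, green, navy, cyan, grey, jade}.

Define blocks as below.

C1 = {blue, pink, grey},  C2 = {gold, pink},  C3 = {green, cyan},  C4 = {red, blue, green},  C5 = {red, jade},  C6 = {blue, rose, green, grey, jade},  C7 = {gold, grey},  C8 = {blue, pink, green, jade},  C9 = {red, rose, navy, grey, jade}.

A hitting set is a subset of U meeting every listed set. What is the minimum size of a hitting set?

4

H = {gold, blue, green, jade} meets every block (each contains at least one member of H), and |H| = 4.
No choice of 3 items meets every block, so 4 is the minimum.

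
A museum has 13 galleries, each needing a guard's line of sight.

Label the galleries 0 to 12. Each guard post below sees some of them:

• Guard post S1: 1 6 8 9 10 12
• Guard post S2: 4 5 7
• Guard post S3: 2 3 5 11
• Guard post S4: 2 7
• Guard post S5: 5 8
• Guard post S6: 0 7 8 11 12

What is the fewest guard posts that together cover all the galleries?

Take {S1, S2, S3, S6}. Their union is {0, 1, 2, 3, 4, 5, 6, 7, 8, 9, 10, 11, 12}, which is all 13 galleries.
No 3 of the 6 guard posts cover everything (all 20 combinations miss at least one gallery), so 4 is optimal.

4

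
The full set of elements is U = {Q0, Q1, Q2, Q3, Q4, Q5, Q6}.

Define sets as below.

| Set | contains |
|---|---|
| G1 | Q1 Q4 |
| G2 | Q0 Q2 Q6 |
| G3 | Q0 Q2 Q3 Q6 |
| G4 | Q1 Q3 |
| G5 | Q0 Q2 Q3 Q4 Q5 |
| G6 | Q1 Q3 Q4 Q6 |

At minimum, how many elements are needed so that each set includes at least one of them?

Take H = {Q0, Q1}. Each listed set contains at least one of these, so H is a hitting set of size 2.
The sets G1, G2 are pairwise disjoint, so any hitting set needs a separate element for each — at least 2. Hence 2 is optimal.

2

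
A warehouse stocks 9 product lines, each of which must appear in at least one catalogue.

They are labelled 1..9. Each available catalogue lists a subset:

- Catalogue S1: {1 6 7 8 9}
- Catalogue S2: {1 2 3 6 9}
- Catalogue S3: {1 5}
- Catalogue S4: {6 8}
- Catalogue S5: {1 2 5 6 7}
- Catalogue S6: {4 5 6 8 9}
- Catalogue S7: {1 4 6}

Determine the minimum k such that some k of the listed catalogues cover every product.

S2 and S5 and S6 together: S2 ∪ S5 ∪ S6 = {1, 2, 3, 4, 5, 6, 7, 8, 9} — every product is covered.
Only S2 contains 3, so S2 is forced; the remaining 4 products need at least 2 more catalogues (each remaining catalogue adds at most 3) — so at least 3 catalogues are needed, and 3 is optimal.

3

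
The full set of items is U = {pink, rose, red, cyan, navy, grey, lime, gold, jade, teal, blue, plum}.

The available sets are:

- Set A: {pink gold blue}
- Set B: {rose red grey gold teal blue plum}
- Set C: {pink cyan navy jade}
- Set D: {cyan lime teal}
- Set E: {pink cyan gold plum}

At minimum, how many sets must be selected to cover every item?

Take {B, C, D}. Their union is {pink, rose, red, cyan, navy, grey, lime, gold, jade, teal, blue, plum}, which is all 12 items.
Only B contains rose, so B is forced; the remaining 5 items need at least 2 more sets (each remaining set adds at most 4) — so at least 3 sets are needed, and 3 is optimal.

3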